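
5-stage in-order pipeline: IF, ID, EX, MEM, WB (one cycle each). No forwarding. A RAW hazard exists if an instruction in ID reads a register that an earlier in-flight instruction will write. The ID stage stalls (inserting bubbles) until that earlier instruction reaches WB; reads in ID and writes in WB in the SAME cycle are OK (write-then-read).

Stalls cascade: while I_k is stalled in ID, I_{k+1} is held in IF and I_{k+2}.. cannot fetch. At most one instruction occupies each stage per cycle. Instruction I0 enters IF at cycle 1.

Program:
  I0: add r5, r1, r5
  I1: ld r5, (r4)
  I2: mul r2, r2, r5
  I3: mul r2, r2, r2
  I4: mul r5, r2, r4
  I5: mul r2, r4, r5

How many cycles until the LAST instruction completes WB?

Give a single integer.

I0 add r5 <- r1,r5: IF@1 ID@2 stall=0 (-) EX@3 MEM@4 WB@5
I1 ld r5 <- r4: IF@2 ID@3 stall=0 (-) EX@4 MEM@5 WB@6
I2 mul r2 <- r2,r5: IF@3 ID@4 stall=2 (RAW on I1.r5 (WB@6)) EX@7 MEM@8 WB@9
I3 mul r2 <- r2,r2: IF@4 ID@7 stall=2 (RAW on I2.r2 (WB@9)) EX@10 MEM@11 WB@12
I4 mul r5 <- r2,r4: IF@7 ID@10 stall=2 (RAW on I3.r2 (WB@12)) EX@13 MEM@14 WB@15
I5 mul r2 <- r4,r5: IF@10 ID@13 stall=2 (RAW on I4.r5 (WB@15)) EX@16 MEM@17 WB@18

Answer: 18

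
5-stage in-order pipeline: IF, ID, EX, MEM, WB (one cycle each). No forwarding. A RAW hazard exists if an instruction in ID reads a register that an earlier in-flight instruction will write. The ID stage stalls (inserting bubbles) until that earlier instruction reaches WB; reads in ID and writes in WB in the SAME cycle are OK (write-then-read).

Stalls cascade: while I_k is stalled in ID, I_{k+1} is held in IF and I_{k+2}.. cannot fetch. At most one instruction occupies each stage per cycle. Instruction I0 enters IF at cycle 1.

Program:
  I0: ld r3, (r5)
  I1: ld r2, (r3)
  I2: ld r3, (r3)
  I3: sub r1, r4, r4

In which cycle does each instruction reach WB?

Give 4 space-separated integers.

I0 ld r3 <- r5: IF@1 ID@2 stall=0 (-) EX@3 MEM@4 WB@5
I1 ld r2 <- r3: IF@2 ID@3 stall=2 (RAW on I0.r3 (WB@5)) EX@6 MEM@7 WB@8
I2 ld r3 <- r3: IF@3 ID@6 stall=0 (-) EX@7 MEM@8 WB@9
I3 sub r1 <- r4,r4: IF@6 ID@7 stall=0 (-) EX@8 MEM@9 WB@10

Answer: 5 8 9 10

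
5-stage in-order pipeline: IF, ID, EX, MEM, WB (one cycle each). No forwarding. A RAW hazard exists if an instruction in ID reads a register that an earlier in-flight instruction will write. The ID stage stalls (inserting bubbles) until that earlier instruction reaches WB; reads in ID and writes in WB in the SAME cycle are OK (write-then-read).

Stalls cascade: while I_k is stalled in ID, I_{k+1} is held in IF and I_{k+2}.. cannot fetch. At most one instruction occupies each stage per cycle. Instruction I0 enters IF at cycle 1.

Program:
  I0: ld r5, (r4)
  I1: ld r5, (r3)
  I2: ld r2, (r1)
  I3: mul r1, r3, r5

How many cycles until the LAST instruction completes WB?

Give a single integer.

Answer: 9

Derivation:
I0 ld r5 <- r4: IF@1 ID@2 stall=0 (-) EX@3 MEM@4 WB@5
I1 ld r5 <- r3: IF@2 ID@3 stall=0 (-) EX@4 MEM@5 WB@6
I2 ld r2 <- r1: IF@3 ID@4 stall=0 (-) EX@5 MEM@6 WB@7
I3 mul r1 <- r3,r5: IF@4 ID@5 stall=1 (RAW on I1.r5 (WB@6)) EX@7 MEM@8 WB@9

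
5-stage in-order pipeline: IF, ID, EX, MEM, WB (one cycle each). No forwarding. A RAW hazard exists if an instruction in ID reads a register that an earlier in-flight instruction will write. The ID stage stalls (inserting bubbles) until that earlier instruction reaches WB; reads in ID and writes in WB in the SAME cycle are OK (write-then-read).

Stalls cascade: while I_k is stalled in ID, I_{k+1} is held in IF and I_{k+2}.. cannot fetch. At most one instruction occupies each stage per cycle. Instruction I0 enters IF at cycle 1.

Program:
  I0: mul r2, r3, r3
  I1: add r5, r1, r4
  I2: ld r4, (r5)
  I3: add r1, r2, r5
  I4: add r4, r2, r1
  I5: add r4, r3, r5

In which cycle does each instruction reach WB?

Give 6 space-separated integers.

I0 mul r2 <- r3,r3: IF@1 ID@2 stall=0 (-) EX@3 MEM@4 WB@5
I1 add r5 <- r1,r4: IF@2 ID@3 stall=0 (-) EX@4 MEM@5 WB@6
I2 ld r4 <- r5: IF@3 ID@4 stall=2 (RAW on I1.r5 (WB@6)) EX@7 MEM@8 WB@9
I3 add r1 <- r2,r5: IF@4 ID@7 stall=0 (-) EX@8 MEM@9 WB@10
I4 add r4 <- r2,r1: IF@7 ID@8 stall=2 (RAW on I3.r1 (WB@10)) EX@11 MEM@12 WB@13
I5 add r4 <- r3,r5: IF@8 ID@11 stall=0 (-) EX@12 MEM@13 WB@14

Answer: 5 6 9 10 13 14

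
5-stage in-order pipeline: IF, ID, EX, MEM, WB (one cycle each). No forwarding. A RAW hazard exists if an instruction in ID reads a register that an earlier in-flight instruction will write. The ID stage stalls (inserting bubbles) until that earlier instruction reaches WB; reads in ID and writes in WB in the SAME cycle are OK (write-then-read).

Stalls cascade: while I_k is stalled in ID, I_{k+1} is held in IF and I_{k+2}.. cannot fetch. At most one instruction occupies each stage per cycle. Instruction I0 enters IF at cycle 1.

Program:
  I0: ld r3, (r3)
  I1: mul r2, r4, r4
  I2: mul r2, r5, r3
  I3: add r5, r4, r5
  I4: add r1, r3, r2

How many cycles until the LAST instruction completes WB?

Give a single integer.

I0 ld r3 <- r3: IF@1 ID@2 stall=0 (-) EX@3 MEM@4 WB@5
I1 mul r2 <- r4,r4: IF@2 ID@3 stall=0 (-) EX@4 MEM@5 WB@6
I2 mul r2 <- r5,r3: IF@3 ID@4 stall=1 (RAW on I0.r3 (WB@5)) EX@6 MEM@7 WB@8
I3 add r5 <- r4,r5: IF@4 ID@6 stall=0 (-) EX@7 MEM@8 WB@9
I4 add r1 <- r3,r2: IF@6 ID@7 stall=1 (RAW on I2.r2 (WB@8)) EX@9 MEM@10 WB@11

Answer: 11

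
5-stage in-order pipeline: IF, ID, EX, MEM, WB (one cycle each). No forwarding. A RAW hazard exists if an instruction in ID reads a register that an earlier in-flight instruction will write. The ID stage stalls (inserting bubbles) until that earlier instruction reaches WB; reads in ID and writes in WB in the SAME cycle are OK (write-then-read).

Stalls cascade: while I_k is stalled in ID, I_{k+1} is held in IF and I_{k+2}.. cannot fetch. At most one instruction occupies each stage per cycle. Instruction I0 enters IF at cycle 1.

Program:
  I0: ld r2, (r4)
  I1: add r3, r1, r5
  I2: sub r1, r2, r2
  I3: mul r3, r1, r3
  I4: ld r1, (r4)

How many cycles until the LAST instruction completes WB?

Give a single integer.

I0 ld r2 <- r4: IF@1 ID@2 stall=0 (-) EX@3 MEM@4 WB@5
I1 add r3 <- r1,r5: IF@2 ID@3 stall=0 (-) EX@4 MEM@5 WB@6
I2 sub r1 <- r2,r2: IF@3 ID@4 stall=1 (RAW on I0.r2 (WB@5)) EX@6 MEM@7 WB@8
I3 mul r3 <- r1,r3: IF@4 ID@6 stall=2 (RAW on I2.r1 (WB@8)) EX@9 MEM@10 WB@11
I4 ld r1 <- r4: IF@6 ID@9 stall=0 (-) EX@10 MEM@11 WB@12

Answer: 12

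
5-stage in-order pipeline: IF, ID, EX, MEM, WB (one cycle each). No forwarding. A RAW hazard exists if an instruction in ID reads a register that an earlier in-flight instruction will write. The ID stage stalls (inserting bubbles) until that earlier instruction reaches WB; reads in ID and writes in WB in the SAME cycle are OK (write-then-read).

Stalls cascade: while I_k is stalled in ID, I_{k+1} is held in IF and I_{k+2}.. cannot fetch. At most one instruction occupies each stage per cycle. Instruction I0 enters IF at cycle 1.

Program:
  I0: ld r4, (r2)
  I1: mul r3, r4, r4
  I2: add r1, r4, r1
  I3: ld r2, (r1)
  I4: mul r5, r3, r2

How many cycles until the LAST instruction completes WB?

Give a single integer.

I0 ld r4 <- r2: IF@1 ID@2 stall=0 (-) EX@3 MEM@4 WB@5
I1 mul r3 <- r4,r4: IF@2 ID@3 stall=2 (RAW on I0.r4 (WB@5)) EX@6 MEM@7 WB@8
I2 add r1 <- r4,r1: IF@3 ID@6 stall=0 (-) EX@7 MEM@8 WB@9
I3 ld r2 <- r1: IF@6 ID@7 stall=2 (RAW on I2.r1 (WB@9)) EX@10 MEM@11 WB@12
I4 mul r5 <- r3,r2: IF@7 ID@10 stall=2 (RAW on I3.r2 (WB@12)) EX@13 MEM@14 WB@15

Answer: 15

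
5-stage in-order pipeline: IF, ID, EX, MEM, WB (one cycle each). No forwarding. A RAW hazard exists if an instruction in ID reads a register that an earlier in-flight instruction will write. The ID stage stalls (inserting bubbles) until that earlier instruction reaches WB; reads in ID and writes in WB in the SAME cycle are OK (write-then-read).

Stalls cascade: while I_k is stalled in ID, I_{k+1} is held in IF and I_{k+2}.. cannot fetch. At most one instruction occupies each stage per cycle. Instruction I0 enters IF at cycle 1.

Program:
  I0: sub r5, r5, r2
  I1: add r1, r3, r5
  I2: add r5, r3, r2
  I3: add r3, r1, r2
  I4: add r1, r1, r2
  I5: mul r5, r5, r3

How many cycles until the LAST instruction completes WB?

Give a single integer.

Answer: 14

Derivation:
I0 sub r5 <- r5,r2: IF@1 ID@2 stall=0 (-) EX@3 MEM@4 WB@5
I1 add r1 <- r3,r5: IF@2 ID@3 stall=2 (RAW on I0.r5 (WB@5)) EX@6 MEM@7 WB@8
I2 add r5 <- r3,r2: IF@3 ID@6 stall=0 (-) EX@7 MEM@8 WB@9
I3 add r3 <- r1,r2: IF@6 ID@7 stall=1 (RAW on I1.r1 (WB@8)) EX@9 MEM@10 WB@11
I4 add r1 <- r1,r2: IF@7 ID@9 stall=0 (-) EX@10 MEM@11 WB@12
I5 mul r5 <- r5,r3: IF@9 ID@10 stall=1 (RAW on I3.r3 (WB@11)) EX@12 MEM@13 WB@14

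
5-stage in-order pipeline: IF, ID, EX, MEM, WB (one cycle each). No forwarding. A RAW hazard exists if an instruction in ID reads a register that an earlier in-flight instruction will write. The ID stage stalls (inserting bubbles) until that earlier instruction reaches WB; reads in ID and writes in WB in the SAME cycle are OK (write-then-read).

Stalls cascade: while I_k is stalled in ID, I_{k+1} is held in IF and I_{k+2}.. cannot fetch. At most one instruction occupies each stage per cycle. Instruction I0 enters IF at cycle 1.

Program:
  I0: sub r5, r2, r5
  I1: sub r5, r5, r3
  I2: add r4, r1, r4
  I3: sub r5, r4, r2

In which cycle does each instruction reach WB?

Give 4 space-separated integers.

Answer: 5 8 9 12

Derivation:
I0 sub r5 <- r2,r5: IF@1 ID@2 stall=0 (-) EX@3 MEM@4 WB@5
I1 sub r5 <- r5,r3: IF@2 ID@3 stall=2 (RAW on I0.r5 (WB@5)) EX@6 MEM@7 WB@8
I2 add r4 <- r1,r4: IF@3 ID@6 stall=0 (-) EX@7 MEM@8 WB@9
I3 sub r5 <- r4,r2: IF@6 ID@7 stall=2 (RAW on I2.r4 (WB@9)) EX@10 MEM@11 WB@12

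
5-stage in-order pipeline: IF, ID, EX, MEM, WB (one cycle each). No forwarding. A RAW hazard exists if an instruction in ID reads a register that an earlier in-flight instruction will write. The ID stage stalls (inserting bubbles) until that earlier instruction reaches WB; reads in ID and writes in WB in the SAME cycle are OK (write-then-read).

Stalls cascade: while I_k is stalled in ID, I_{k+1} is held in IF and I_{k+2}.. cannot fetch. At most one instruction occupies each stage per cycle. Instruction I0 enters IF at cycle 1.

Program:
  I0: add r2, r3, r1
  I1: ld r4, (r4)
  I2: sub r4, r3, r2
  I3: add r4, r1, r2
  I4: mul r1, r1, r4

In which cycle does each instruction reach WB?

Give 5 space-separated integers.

I0 add r2 <- r3,r1: IF@1 ID@2 stall=0 (-) EX@3 MEM@4 WB@5
I1 ld r4 <- r4: IF@2 ID@3 stall=0 (-) EX@4 MEM@5 WB@6
I2 sub r4 <- r3,r2: IF@3 ID@4 stall=1 (RAW on I0.r2 (WB@5)) EX@6 MEM@7 WB@8
I3 add r4 <- r1,r2: IF@4 ID@6 stall=0 (-) EX@7 MEM@8 WB@9
I4 mul r1 <- r1,r4: IF@6 ID@7 stall=2 (RAW on I3.r4 (WB@9)) EX@10 MEM@11 WB@12

Answer: 5 6 8 9 12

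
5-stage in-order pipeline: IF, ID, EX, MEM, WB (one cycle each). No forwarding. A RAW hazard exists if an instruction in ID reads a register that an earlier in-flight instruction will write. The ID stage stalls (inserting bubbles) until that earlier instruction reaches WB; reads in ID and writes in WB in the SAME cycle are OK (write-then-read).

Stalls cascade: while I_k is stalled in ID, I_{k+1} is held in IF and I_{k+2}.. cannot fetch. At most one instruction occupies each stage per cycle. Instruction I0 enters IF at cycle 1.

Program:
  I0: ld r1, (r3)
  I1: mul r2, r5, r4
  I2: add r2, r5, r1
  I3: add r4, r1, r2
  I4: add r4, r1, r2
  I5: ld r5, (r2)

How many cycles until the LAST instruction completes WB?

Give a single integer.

Answer: 13

Derivation:
I0 ld r1 <- r3: IF@1 ID@2 stall=0 (-) EX@3 MEM@4 WB@5
I1 mul r2 <- r5,r4: IF@2 ID@3 stall=0 (-) EX@4 MEM@5 WB@6
I2 add r2 <- r5,r1: IF@3 ID@4 stall=1 (RAW on I0.r1 (WB@5)) EX@6 MEM@7 WB@8
I3 add r4 <- r1,r2: IF@4 ID@6 stall=2 (RAW on I2.r2 (WB@8)) EX@9 MEM@10 WB@11
I4 add r4 <- r1,r2: IF@6 ID@9 stall=0 (-) EX@10 MEM@11 WB@12
I5 ld r5 <- r2: IF@9 ID@10 stall=0 (-) EX@11 MEM@12 WB@13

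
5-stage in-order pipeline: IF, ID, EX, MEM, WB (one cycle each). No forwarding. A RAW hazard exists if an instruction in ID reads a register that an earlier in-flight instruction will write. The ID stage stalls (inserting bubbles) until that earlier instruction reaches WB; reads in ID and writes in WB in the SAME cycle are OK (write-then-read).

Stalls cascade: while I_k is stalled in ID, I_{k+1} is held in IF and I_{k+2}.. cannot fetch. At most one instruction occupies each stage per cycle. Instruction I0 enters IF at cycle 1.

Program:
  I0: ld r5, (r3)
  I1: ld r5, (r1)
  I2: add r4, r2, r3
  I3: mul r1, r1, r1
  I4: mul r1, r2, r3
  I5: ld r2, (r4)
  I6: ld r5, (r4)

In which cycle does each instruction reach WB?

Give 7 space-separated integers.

I0 ld r5 <- r3: IF@1 ID@2 stall=0 (-) EX@3 MEM@4 WB@5
I1 ld r5 <- r1: IF@2 ID@3 stall=0 (-) EX@4 MEM@5 WB@6
I2 add r4 <- r2,r3: IF@3 ID@4 stall=0 (-) EX@5 MEM@6 WB@7
I3 mul r1 <- r1,r1: IF@4 ID@5 stall=0 (-) EX@6 MEM@7 WB@8
I4 mul r1 <- r2,r3: IF@5 ID@6 stall=0 (-) EX@7 MEM@8 WB@9
I5 ld r2 <- r4: IF@6 ID@7 stall=0 (-) EX@8 MEM@9 WB@10
I6 ld r5 <- r4: IF@7 ID@8 stall=0 (-) EX@9 MEM@10 WB@11

Answer: 5 6 7 8 9 10 11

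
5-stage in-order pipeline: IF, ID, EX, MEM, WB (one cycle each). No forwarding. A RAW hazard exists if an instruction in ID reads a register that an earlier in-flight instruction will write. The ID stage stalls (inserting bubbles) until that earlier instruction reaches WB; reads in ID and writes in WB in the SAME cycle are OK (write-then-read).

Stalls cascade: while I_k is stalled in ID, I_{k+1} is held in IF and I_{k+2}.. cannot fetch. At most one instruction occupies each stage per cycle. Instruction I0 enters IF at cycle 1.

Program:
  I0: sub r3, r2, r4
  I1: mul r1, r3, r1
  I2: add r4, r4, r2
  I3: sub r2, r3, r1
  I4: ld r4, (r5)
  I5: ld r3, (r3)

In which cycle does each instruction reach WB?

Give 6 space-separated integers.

Answer: 5 8 9 11 12 13

Derivation:
I0 sub r3 <- r2,r4: IF@1 ID@2 stall=0 (-) EX@3 MEM@4 WB@5
I1 mul r1 <- r3,r1: IF@2 ID@3 stall=2 (RAW on I0.r3 (WB@5)) EX@6 MEM@7 WB@8
I2 add r4 <- r4,r2: IF@3 ID@6 stall=0 (-) EX@7 MEM@8 WB@9
I3 sub r2 <- r3,r1: IF@6 ID@7 stall=1 (RAW on I1.r1 (WB@8)) EX@9 MEM@10 WB@11
I4 ld r4 <- r5: IF@7 ID@9 stall=0 (-) EX@10 MEM@11 WB@12
I5 ld r3 <- r3: IF@9 ID@10 stall=0 (-) EX@11 MEM@12 WB@13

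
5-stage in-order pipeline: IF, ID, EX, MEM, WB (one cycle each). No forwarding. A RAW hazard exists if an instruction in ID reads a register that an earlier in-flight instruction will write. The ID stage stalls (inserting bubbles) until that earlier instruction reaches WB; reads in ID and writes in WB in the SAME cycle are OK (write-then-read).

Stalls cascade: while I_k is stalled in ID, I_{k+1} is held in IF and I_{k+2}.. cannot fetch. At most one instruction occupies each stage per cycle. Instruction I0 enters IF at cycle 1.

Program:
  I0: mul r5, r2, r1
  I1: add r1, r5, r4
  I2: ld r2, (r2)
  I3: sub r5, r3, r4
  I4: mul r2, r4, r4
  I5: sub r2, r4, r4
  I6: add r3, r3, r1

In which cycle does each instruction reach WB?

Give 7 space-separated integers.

Answer: 5 8 9 10 11 12 13

Derivation:
I0 mul r5 <- r2,r1: IF@1 ID@2 stall=0 (-) EX@3 MEM@4 WB@5
I1 add r1 <- r5,r4: IF@2 ID@3 stall=2 (RAW on I0.r5 (WB@5)) EX@6 MEM@7 WB@8
I2 ld r2 <- r2: IF@3 ID@6 stall=0 (-) EX@7 MEM@8 WB@9
I3 sub r5 <- r3,r4: IF@6 ID@7 stall=0 (-) EX@8 MEM@9 WB@10
I4 mul r2 <- r4,r4: IF@7 ID@8 stall=0 (-) EX@9 MEM@10 WB@11
I5 sub r2 <- r4,r4: IF@8 ID@9 stall=0 (-) EX@10 MEM@11 WB@12
I6 add r3 <- r3,r1: IF@9 ID@10 stall=0 (-) EX@11 MEM@12 WB@13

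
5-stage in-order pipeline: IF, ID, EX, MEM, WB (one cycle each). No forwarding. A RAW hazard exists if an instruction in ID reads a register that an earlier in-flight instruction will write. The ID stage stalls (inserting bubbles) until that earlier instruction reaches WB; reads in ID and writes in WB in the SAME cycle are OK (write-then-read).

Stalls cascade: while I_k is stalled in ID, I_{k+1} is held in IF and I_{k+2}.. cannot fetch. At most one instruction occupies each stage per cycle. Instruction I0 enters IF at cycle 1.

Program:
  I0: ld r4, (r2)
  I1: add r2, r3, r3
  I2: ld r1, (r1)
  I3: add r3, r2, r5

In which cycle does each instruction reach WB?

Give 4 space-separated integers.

Answer: 5 6 7 9

Derivation:
I0 ld r4 <- r2: IF@1 ID@2 stall=0 (-) EX@3 MEM@4 WB@5
I1 add r2 <- r3,r3: IF@2 ID@3 stall=0 (-) EX@4 MEM@5 WB@6
I2 ld r1 <- r1: IF@3 ID@4 stall=0 (-) EX@5 MEM@6 WB@7
I3 add r3 <- r2,r5: IF@4 ID@5 stall=1 (RAW on I1.r2 (WB@6)) EX@7 MEM@8 WB@9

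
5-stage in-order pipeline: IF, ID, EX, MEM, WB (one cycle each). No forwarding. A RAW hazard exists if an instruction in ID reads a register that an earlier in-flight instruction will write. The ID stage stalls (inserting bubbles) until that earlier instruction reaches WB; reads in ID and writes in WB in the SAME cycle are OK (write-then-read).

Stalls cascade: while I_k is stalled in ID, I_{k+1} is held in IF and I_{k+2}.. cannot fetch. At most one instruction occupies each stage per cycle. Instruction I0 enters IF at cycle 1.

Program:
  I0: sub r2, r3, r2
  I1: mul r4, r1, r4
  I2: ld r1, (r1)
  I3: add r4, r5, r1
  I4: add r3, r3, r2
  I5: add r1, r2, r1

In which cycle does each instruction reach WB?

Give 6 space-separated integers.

Answer: 5 6 7 10 11 12

Derivation:
I0 sub r2 <- r3,r2: IF@1 ID@2 stall=0 (-) EX@3 MEM@4 WB@5
I1 mul r4 <- r1,r4: IF@2 ID@3 stall=0 (-) EX@4 MEM@5 WB@6
I2 ld r1 <- r1: IF@3 ID@4 stall=0 (-) EX@5 MEM@6 WB@7
I3 add r4 <- r5,r1: IF@4 ID@5 stall=2 (RAW on I2.r1 (WB@7)) EX@8 MEM@9 WB@10
I4 add r3 <- r3,r2: IF@5 ID@8 stall=0 (-) EX@9 MEM@10 WB@11
I5 add r1 <- r2,r1: IF@8 ID@9 stall=0 (-) EX@10 MEM@11 WB@12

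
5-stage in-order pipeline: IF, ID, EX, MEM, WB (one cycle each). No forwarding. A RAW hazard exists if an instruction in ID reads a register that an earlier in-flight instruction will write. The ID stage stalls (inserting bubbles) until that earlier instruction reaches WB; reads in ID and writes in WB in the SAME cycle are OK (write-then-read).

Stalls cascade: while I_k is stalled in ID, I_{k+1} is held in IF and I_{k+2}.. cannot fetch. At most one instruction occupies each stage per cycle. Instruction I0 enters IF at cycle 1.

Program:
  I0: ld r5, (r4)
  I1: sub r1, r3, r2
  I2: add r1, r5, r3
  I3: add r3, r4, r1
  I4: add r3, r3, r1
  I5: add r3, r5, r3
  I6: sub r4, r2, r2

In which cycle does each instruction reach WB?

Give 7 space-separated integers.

Answer: 5 6 8 11 14 17 18

Derivation:
I0 ld r5 <- r4: IF@1 ID@2 stall=0 (-) EX@3 MEM@4 WB@5
I1 sub r1 <- r3,r2: IF@2 ID@3 stall=0 (-) EX@4 MEM@5 WB@6
I2 add r1 <- r5,r3: IF@3 ID@4 stall=1 (RAW on I0.r5 (WB@5)) EX@6 MEM@7 WB@8
I3 add r3 <- r4,r1: IF@4 ID@6 stall=2 (RAW on I2.r1 (WB@8)) EX@9 MEM@10 WB@11
I4 add r3 <- r3,r1: IF@6 ID@9 stall=2 (RAW on I3.r3 (WB@11)) EX@12 MEM@13 WB@14
I5 add r3 <- r5,r3: IF@9 ID@12 stall=2 (RAW on I4.r3 (WB@14)) EX@15 MEM@16 WB@17
I6 sub r4 <- r2,r2: IF@12 ID@15 stall=0 (-) EX@16 MEM@17 WB@18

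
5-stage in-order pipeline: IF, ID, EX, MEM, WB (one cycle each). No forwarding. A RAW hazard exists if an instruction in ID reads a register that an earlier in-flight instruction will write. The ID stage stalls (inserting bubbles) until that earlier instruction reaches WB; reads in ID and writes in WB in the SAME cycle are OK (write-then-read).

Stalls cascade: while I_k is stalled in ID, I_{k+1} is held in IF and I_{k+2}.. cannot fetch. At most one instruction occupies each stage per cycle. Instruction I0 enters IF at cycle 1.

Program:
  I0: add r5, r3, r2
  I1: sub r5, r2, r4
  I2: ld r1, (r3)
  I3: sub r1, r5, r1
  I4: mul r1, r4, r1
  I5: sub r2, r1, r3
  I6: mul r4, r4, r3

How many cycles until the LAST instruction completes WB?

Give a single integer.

I0 add r5 <- r3,r2: IF@1 ID@2 stall=0 (-) EX@3 MEM@4 WB@5
I1 sub r5 <- r2,r4: IF@2 ID@3 stall=0 (-) EX@4 MEM@5 WB@6
I2 ld r1 <- r3: IF@3 ID@4 stall=0 (-) EX@5 MEM@6 WB@7
I3 sub r1 <- r5,r1: IF@4 ID@5 stall=2 (RAW on I2.r1 (WB@7)) EX@8 MEM@9 WB@10
I4 mul r1 <- r4,r1: IF@5 ID@8 stall=2 (RAW on I3.r1 (WB@10)) EX@11 MEM@12 WB@13
I5 sub r2 <- r1,r3: IF@8 ID@11 stall=2 (RAW on I4.r1 (WB@13)) EX@14 MEM@15 WB@16
I6 mul r4 <- r4,r3: IF@11 ID@14 stall=0 (-) EX@15 MEM@16 WB@17

Answer: 17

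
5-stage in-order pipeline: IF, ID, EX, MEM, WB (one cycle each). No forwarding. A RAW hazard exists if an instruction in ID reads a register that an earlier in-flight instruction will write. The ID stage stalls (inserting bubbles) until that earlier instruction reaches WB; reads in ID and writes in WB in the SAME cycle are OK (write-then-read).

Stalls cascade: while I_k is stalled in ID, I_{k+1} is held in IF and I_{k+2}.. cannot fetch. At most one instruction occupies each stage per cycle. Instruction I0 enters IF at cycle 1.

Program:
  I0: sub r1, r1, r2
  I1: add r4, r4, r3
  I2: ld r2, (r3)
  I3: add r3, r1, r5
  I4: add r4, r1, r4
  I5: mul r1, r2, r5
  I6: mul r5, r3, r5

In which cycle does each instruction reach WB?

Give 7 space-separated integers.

I0 sub r1 <- r1,r2: IF@1 ID@2 stall=0 (-) EX@3 MEM@4 WB@5
I1 add r4 <- r4,r3: IF@2 ID@3 stall=0 (-) EX@4 MEM@5 WB@6
I2 ld r2 <- r3: IF@3 ID@4 stall=0 (-) EX@5 MEM@6 WB@7
I3 add r3 <- r1,r5: IF@4 ID@5 stall=0 (-) EX@6 MEM@7 WB@8
I4 add r4 <- r1,r4: IF@5 ID@6 stall=0 (-) EX@7 MEM@8 WB@9
I5 mul r1 <- r2,r5: IF@6 ID@7 stall=0 (-) EX@8 MEM@9 WB@10
I6 mul r5 <- r3,r5: IF@7 ID@8 stall=0 (-) EX@9 MEM@10 WB@11

Answer: 5 6 7 8 9 10 11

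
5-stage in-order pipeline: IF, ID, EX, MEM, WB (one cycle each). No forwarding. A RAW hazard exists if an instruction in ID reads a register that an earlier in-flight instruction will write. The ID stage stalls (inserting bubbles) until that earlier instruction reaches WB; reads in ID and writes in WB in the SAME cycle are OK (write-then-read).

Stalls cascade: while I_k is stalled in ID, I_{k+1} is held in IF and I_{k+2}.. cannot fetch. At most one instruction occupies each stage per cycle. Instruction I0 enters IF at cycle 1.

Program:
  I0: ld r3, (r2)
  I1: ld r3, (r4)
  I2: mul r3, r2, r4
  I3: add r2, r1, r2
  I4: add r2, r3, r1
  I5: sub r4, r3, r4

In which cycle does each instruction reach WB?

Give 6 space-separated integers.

Answer: 5 6 7 8 10 11

Derivation:
I0 ld r3 <- r2: IF@1 ID@2 stall=0 (-) EX@3 MEM@4 WB@5
I1 ld r3 <- r4: IF@2 ID@3 stall=0 (-) EX@4 MEM@5 WB@6
I2 mul r3 <- r2,r4: IF@3 ID@4 stall=0 (-) EX@5 MEM@6 WB@7
I3 add r2 <- r1,r2: IF@4 ID@5 stall=0 (-) EX@6 MEM@7 WB@8
I4 add r2 <- r3,r1: IF@5 ID@6 stall=1 (RAW on I2.r3 (WB@7)) EX@8 MEM@9 WB@10
I5 sub r4 <- r3,r4: IF@6 ID@8 stall=0 (-) EX@9 MEM@10 WB@11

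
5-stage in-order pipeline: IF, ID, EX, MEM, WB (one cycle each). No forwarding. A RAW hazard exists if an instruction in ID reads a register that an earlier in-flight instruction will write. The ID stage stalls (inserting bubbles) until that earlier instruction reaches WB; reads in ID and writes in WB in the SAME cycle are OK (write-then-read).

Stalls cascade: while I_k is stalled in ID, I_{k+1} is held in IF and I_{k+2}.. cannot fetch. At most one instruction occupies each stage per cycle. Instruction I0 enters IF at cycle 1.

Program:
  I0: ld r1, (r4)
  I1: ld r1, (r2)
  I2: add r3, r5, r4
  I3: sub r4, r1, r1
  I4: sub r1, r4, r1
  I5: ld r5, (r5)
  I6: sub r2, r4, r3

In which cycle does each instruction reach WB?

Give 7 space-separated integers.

Answer: 5 6 7 9 12 13 14

Derivation:
I0 ld r1 <- r4: IF@1 ID@2 stall=0 (-) EX@3 MEM@4 WB@5
I1 ld r1 <- r2: IF@2 ID@3 stall=0 (-) EX@4 MEM@5 WB@6
I2 add r3 <- r5,r4: IF@3 ID@4 stall=0 (-) EX@5 MEM@6 WB@7
I3 sub r4 <- r1,r1: IF@4 ID@5 stall=1 (RAW on I1.r1 (WB@6)) EX@7 MEM@8 WB@9
I4 sub r1 <- r4,r1: IF@5 ID@7 stall=2 (RAW on I3.r4 (WB@9)) EX@10 MEM@11 WB@12
I5 ld r5 <- r5: IF@7 ID@10 stall=0 (-) EX@11 MEM@12 WB@13
I6 sub r2 <- r4,r3: IF@10 ID@11 stall=0 (-) EX@12 MEM@13 WB@14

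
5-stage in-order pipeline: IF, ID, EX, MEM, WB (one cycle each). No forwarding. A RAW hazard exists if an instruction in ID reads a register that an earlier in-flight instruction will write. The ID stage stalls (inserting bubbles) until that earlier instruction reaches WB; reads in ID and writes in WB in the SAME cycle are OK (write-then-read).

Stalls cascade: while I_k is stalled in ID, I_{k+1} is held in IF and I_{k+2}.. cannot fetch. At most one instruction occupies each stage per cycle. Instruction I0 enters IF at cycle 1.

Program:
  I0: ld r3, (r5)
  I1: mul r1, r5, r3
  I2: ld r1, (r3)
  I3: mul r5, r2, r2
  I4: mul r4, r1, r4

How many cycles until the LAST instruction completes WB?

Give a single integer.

Answer: 12

Derivation:
I0 ld r3 <- r5: IF@1 ID@2 stall=0 (-) EX@3 MEM@4 WB@5
I1 mul r1 <- r5,r3: IF@2 ID@3 stall=2 (RAW on I0.r3 (WB@5)) EX@6 MEM@7 WB@8
I2 ld r1 <- r3: IF@3 ID@6 stall=0 (-) EX@7 MEM@8 WB@9
I3 mul r5 <- r2,r2: IF@6 ID@7 stall=0 (-) EX@8 MEM@9 WB@10
I4 mul r4 <- r1,r4: IF@7 ID@8 stall=1 (RAW on I2.r1 (WB@9)) EX@10 MEM@11 WB@12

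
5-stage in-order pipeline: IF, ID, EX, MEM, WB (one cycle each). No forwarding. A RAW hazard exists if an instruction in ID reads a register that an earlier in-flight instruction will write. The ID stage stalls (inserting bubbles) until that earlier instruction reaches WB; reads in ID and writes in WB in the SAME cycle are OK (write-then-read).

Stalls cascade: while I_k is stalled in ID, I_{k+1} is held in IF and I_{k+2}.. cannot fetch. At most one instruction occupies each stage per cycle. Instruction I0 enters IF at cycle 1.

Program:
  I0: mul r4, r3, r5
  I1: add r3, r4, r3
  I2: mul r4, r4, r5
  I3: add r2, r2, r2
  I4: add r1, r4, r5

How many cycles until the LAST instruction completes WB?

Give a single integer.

Answer: 12

Derivation:
I0 mul r4 <- r3,r5: IF@1 ID@2 stall=0 (-) EX@3 MEM@4 WB@5
I1 add r3 <- r4,r3: IF@2 ID@3 stall=2 (RAW on I0.r4 (WB@5)) EX@6 MEM@7 WB@8
I2 mul r4 <- r4,r5: IF@3 ID@6 stall=0 (-) EX@7 MEM@8 WB@9
I3 add r2 <- r2,r2: IF@6 ID@7 stall=0 (-) EX@8 MEM@9 WB@10
I4 add r1 <- r4,r5: IF@7 ID@8 stall=1 (RAW on I2.r4 (WB@9)) EX@10 MEM@11 WB@12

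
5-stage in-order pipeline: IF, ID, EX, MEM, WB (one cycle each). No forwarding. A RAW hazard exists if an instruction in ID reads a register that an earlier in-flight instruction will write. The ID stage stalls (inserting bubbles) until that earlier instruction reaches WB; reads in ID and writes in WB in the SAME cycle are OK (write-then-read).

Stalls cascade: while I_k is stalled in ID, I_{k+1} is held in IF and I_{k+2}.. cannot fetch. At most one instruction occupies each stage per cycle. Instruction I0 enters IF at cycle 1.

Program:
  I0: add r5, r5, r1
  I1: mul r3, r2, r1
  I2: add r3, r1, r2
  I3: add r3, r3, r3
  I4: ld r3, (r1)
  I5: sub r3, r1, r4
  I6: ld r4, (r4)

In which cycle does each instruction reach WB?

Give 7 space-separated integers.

Answer: 5 6 7 10 11 12 13

Derivation:
I0 add r5 <- r5,r1: IF@1 ID@2 stall=0 (-) EX@3 MEM@4 WB@5
I1 mul r3 <- r2,r1: IF@2 ID@3 stall=0 (-) EX@4 MEM@5 WB@6
I2 add r3 <- r1,r2: IF@3 ID@4 stall=0 (-) EX@5 MEM@6 WB@7
I3 add r3 <- r3,r3: IF@4 ID@5 stall=2 (RAW on I2.r3 (WB@7)) EX@8 MEM@9 WB@10
I4 ld r3 <- r1: IF@5 ID@8 stall=0 (-) EX@9 MEM@10 WB@11
I5 sub r3 <- r1,r4: IF@8 ID@9 stall=0 (-) EX@10 MEM@11 WB@12
I6 ld r4 <- r4: IF@9 ID@10 stall=0 (-) EX@11 MEM@12 WB@13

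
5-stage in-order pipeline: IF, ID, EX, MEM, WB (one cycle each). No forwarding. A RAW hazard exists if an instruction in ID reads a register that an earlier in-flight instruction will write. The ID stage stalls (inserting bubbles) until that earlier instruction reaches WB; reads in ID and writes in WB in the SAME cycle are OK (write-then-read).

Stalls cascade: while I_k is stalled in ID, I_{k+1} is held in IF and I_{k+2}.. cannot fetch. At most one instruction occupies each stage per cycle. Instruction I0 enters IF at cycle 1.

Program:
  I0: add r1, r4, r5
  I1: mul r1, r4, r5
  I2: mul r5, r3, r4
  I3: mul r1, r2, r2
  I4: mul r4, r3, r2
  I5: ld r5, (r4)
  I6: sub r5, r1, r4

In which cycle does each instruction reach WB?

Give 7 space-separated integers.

I0 add r1 <- r4,r5: IF@1 ID@2 stall=0 (-) EX@3 MEM@4 WB@5
I1 mul r1 <- r4,r5: IF@2 ID@3 stall=0 (-) EX@4 MEM@5 WB@6
I2 mul r5 <- r3,r4: IF@3 ID@4 stall=0 (-) EX@5 MEM@6 WB@7
I3 mul r1 <- r2,r2: IF@4 ID@5 stall=0 (-) EX@6 MEM@7 WB@8
I4 mul r4 <- r3,r2: IF@5 ID@6 stall=0 (-) EX@7 MEM@8 WB@9
I5 ld r5 <- r4: IF@6 ID@7 stall=2 (RAW on I4.r4 (WB@9)) EX@10 MEM@11 WB@12
I6 sub r5 <- r1,r4: IF@7 ID@10 stall=0 (-) EX@11 MEM@12 WB@13

Answer: 5 6 7 8 9 12 13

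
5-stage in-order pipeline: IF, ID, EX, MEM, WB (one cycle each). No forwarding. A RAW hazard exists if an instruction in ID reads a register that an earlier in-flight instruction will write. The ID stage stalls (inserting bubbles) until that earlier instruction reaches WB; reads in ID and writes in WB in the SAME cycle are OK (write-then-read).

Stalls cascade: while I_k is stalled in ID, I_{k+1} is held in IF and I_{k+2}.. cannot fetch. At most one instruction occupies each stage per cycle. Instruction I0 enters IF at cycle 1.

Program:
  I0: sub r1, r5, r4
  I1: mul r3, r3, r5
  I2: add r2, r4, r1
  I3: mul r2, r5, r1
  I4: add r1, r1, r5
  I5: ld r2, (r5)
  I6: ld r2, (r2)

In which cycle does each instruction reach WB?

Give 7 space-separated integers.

Answer: 5 6 8 9 10 11 14

Derivation:
I0 sub r1 <- r5,r4: IF@1 ID@2 stall=0 (-) EX@3 MEM@4 WB@5
I1 mul r3 <- r3,r5: IF@2 ID@3 stall=0 (-) EX@4 MEM@5 WB@6
I2 add r2 <- r4,r1: IF@3 ID@4 stall=1 (RAW on I0.r1 (WB@5)) EX@6 MEM@7 WB@8
I3 mul r2 <- r5,r1: IF@4 ID@6 stall=0 (-) EX@7 MEM@8 WB@9
I4 add r1 <- r1,r5: IF@6 ID@7 stall=0 (-) EX@8 MEM@9 WB@10
I5 ld r2 <- r5: IF@7 ID@8 stall=0 (-) EX@9 MEM@10 WB@11
I6 ld r2 <- r2: IF@8 ID@9 stall=2 (RAW on I5.r2 (WB@11)) EX@12 MEM@13 WB@14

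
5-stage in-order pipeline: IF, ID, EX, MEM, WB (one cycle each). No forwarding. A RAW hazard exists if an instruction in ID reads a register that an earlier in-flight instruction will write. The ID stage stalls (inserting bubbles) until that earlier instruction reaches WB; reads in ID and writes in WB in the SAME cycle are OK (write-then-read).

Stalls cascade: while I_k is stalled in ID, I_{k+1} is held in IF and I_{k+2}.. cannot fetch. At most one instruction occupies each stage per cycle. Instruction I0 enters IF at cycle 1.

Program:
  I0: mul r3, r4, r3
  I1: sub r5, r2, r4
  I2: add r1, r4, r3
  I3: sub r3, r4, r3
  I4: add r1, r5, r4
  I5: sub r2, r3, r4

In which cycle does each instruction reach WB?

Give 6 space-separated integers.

I0 mul r3 <- r4,r3: IF@1 ID@2 stall=0 (-) EX@3 MEM@4 WB@5
I1 sub r5 <- r2,r4: IF@2 ID@3 stall=0 (-) EX@4 MEM@5 WB@6
I2 add r1 <- r4,r3: IF@3 ID@4 stall=1 (RAW on I0.r3 (WB@5)) EX@6 MEM@7 WB@8
I3 sub r3 <- r4,r3: IF@4 ID@6 stall=0 (-) EX@7 MEM@8 WB@9
I4 add r1 <- r5,r4: IF@6 ID@7 stall=0 (-) EX@8 MEM@9 WB@10
I5 sub r2 <- r3,r4: IF@7 ID@8 stall=1 (RAW on I3.r3 (WB@9)) EX@10 MEM@11 WB@12

Answer: 5 6 8 9 10 12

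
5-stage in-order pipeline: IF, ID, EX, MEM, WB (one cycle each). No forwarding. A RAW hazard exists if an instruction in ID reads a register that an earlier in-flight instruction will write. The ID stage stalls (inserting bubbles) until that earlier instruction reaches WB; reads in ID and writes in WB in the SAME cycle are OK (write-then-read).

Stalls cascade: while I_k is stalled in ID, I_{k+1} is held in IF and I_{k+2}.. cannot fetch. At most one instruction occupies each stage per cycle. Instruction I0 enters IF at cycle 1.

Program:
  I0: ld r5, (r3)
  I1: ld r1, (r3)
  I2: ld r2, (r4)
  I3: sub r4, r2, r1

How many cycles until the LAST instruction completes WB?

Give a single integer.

I0 ld r5 <- r3: IF@1 ID@2 stall=0 (-) EX@3 MEM@4 WB@5
I1 ld r1 <- r3: IF@2 ID@3 stall=0 (-) EX@4 MEM@5 WB@6
I2 ld r2 <- r4: IF@3 ID@4 stall=0 (-) EX@5 MEM@6 WB@7
I3 sub r4 <- r2,r1: IF@4 ID@5 stall=2 (RAW on I2.r2 (WB@7)) EX@8 MEM@9 WB@10

Answer: 10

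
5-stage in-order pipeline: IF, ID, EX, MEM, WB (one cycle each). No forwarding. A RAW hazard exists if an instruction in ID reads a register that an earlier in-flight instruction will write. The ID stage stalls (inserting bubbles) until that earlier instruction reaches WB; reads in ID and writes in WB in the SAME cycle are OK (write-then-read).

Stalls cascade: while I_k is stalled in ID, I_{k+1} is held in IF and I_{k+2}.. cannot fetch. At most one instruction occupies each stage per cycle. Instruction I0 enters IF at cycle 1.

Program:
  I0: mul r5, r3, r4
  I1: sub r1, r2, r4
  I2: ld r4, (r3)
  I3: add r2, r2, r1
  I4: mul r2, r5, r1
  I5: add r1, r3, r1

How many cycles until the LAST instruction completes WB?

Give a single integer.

Answer: 11

Derivation:
I0 mul r5 <- r3,r4: IF@1 ID@2 stall=0 (-) EX@3 MEM@4 WB@5
I1 sub r1 <- r2,r4: IF@2 ID@3 stall=0 (-) EX@4 MEM@5 WB@6
I2 ld r4 <- r3: IF@3 ID@4 stall=0 (-) EX@5 MEM@6 WB@7
I3 add r2 <- r2,r1: IF@4 ID@5 stall=1 (RAW on I1.r1 (WB@6)) EX@7 MEM@8 WB@9
I4 mul r2 <- r5,r1: IF@5 ID@7 stall=0 (-) EX@8 MEM@9 WB@10
I5 add r1 <- r3,r1: IF@7 ID@8 stall=0 (-) EX@9 MEM@10 WB@11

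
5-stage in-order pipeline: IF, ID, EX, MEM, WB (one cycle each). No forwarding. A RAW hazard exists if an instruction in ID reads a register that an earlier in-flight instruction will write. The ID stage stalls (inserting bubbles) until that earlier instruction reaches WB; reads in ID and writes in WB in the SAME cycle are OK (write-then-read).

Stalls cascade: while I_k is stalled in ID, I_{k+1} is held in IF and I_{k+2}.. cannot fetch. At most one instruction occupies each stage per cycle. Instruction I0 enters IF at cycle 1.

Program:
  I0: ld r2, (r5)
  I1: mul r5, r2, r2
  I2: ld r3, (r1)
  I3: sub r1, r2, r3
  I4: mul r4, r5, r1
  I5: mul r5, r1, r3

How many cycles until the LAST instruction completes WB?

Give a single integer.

Answer: 16

Derivation:
I0 ld r2 <- r5: IF@1 ID@2 stall=0 (-) EX@3 MEM@4 WB@5
I1 mul r5 <- r2,r2: IF@2 ID@3 stall=2 (RAW on I0.r2 (WB@5)) EX@6 MEM@7 WB@8
I2 ld r3 <- r1: IF@3 ID@6 stall=0 (-) EX@7 MEM@8 WB@9
I3 sub r1 <- r2,r3: IF@6 ID@7 stall=2 (RAW on I2.r3 (WB@9)) EX@10 MEM@11 WB@12
I4 mul r4 <- r5,r1: IF@7 ID@10 stall=2 (RAW on I3.r1 (WB@12)) EX@13 MEM@14 WB@15
I5 mul r5 <- r1,r3: IF@10 ID@13 stall=0 (-) EX@14 MEM@15 WB@16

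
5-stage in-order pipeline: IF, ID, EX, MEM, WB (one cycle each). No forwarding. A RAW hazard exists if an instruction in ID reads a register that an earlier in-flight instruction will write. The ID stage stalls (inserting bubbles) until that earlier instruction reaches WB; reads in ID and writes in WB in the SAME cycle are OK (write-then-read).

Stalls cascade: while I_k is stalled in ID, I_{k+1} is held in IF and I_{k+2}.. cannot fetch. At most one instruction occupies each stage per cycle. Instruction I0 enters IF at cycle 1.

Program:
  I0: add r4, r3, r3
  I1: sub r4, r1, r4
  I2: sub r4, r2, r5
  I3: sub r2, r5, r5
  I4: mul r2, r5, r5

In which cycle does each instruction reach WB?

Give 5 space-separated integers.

Answer: 5 8 9 10 11

Derivation:
I0 add r4 <- r3,r3: IF@1 ID@2 stall=0 (-) EX@3 MEM@4 WB@5
I1 sub r4 <- r1,r4: IF@2 ID@3 stall=2 (RAW on I0.r4 (WB@5)) EX@6 MEM@7 WB@8
I2 sub r4 <- r2,r5: IF@3 ID@6 stall=0 (-) EX@7 MEM@8 WB@9
I3 sub r2 <- r5,r5: IF@6 ID@7 stall=0 (-) EX@8 MEM@9 WB@10
I4 mul r2 <- r5,r5: IF@7 ID@8 stall=0 (-) EX@9 MEM@10 WB@11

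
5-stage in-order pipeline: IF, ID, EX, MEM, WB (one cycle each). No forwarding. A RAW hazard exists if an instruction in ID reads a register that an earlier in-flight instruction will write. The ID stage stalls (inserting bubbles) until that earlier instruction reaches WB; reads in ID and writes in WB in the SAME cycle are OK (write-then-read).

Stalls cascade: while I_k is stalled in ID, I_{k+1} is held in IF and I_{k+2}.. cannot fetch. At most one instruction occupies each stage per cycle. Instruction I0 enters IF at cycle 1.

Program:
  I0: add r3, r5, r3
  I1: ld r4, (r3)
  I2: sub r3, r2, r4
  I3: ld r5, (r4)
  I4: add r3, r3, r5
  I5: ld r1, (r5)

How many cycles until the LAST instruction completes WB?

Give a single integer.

I0 add r3 <- r5,r3: IF@1 ID@2 stall=0 (-) EX@3 MEM@4 WB@5
I1 ld r4 <- r3: IF@2 ID@3 stall=2 (RAW on I0.r3 (WB@5)) EX@6 MEM@7 WB@8
I2 sub r3 <- r2,r4: IF@3 ID@6 stall=2 (RAW on I1.r4 (WB@8)) EX@9 MEM@10 WB@11
I3 ld r5 <- r4: IF@6 ID@9 stall=0 (-) EX@10 MEM@11 WB@12
I4 add r3 <- r3,r5: IF@9 ID@10 stall=2 (RAW on I3.r5 (WB@12)) EX@13 MEM@14 WB@15
I5 ld r1 <- r5: IF@10 ID@13 stall=0 (-) EX@14 MEM@15 WB@16

Answer: 16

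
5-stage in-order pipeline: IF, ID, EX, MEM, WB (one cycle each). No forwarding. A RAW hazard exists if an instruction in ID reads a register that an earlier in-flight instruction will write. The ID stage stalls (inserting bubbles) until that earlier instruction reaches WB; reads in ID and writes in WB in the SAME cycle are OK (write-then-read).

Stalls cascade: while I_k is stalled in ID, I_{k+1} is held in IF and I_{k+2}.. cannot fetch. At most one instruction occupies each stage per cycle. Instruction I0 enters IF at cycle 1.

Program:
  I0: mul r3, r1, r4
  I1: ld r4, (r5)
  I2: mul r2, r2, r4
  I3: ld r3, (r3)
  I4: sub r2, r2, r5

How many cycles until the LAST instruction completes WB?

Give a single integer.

Answer: 12

Derivation:
I0 mul r3 <- r1,r4: IF@1 ID@2 stall=0 (-) EX@3 MEM@4 WB@5
I1 ld r4 <- r5: IF@2 ID@3 stall=0 (-) EX@4 MEM@5 WB@6
I2 mul r2 <- r2,r4: IF@3 ID@4 stall=2 (RAW on I1.r4 (WB@6)) EX@7 MEM@8 WB@9
I3 ld r3 <- r3: IF@4 ID@7 stall=0 (-) EX@8 MEM@9 WB@10
I4 sub r2 <- r2,r5: IF@7 ID@8 stall=1 (RAW on I2.r2 (WB@9)) EX@10 MEM@11 WB@12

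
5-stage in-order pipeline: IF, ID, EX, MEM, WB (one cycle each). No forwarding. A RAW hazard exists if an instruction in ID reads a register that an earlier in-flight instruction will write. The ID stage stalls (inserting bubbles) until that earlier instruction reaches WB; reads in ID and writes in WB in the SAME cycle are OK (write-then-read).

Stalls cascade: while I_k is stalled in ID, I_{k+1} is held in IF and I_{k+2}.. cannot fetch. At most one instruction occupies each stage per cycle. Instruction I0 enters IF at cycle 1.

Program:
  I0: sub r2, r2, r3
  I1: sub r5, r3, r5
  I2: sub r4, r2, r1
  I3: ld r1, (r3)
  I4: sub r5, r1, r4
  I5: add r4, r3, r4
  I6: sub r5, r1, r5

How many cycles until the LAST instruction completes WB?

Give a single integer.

Answer: 15

Derivation:
I0 sub r2 <- r2,r3: IF@1 ID@2 stall=0 (-) EX@3 MEM@4 WB@5
I1 sub r5 <- r3,r5: IF@2 ID@3 stall=0 (-) EX@4 MEM@5 WB@6
I2 sub r4 <- r2,r1: IF@3 ID@4 stall=1 (RAW on I0.r2 (WB@5)) EX@6 MEM@7 WB@8
I3 ld r1 <- r3: IF@4 ID@6 stall=0 (-) EX@7 MEM@8 WB@9
I4 sub r5 <- r1,r4: IF@6 ID@7 stall=2 (RAW on I3.r1 (WB@9)) EX@10 MEM@11 WB@12
I5 add r4 <- r3,r4: IF@7 ID@10 stall=0 (-) EX@11 MEM@12 WB@13
I6 sub r5 <- r1,r5: IF@10 ID@11 stall=1 (RAW on I4.r5 (WB@12)) EX@13 MEM@14 WB@15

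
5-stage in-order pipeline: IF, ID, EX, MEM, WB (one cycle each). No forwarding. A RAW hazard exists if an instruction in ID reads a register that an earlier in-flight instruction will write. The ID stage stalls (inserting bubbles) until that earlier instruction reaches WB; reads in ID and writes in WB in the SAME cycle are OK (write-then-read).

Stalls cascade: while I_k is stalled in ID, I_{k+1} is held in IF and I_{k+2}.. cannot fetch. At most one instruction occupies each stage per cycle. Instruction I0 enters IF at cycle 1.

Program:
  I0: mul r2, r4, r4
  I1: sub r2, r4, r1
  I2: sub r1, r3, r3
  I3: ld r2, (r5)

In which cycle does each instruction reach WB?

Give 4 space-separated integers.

I0 mul r2 <- r4,r4: IF@1 ID@2 stall=0 (-) EX@3 MEM@4 WB@5
I1 sub r2 <- r4,r1: IF@2 ID@3 stall=0 (-) EX@4 MEM@5 WB@6
I2 sub r1 <- r3,r3: IF@3 ID@4 stall=0 (-) EX@5 MEM@6 WB@7
I3 ld r2 <- r5: IF@4 ID@5 stall=0 (-) EX@6 MEM@7 WB@8

Answer: 5 6 7 8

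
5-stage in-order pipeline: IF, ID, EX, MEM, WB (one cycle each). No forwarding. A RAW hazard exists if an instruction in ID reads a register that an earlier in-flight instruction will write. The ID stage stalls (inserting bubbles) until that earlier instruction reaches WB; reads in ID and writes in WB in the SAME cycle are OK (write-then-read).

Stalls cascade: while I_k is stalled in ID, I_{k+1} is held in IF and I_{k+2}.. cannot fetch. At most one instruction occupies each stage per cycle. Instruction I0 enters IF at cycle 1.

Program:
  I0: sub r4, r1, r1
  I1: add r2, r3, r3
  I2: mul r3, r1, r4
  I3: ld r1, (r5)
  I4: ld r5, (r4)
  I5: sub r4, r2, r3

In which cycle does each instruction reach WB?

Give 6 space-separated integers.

I0 sub r4 <- r1,r1: IF@1 ID@2 stall=0 (-) EX@3 MEM@4 WB@5
I1 add r2 <- r3,r3: IF@2 ID@3 stall=0 (-) EX@4 MEM@5 WB@6
I2 mul r3 <- r1,r4: IF@3 ID@4 stall=1 (RAW on I0.r4 (WB@5)) EX@6 MEM@7 WB@8
I3 ld r1 <- r5: IF@4 ID@6 stall=0 (-) EX@7 MEM@8 WB@9
I4 ld r5 <- r4: IF@6 ID@7 stall=0 (-) EX@8 MEM@9 WB@10
I5 sub r4 <- r2,r3: IF@7 ID@8 stall=0 (-) EX@9 MEM@10 WB@11

Answer: 5 6 8 9 10 11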